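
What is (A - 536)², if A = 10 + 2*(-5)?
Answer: 287296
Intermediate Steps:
A = 0 (A = 10 - 10 = 0)
(A - 536)² = (0 - 536)² = (-536)² = 287296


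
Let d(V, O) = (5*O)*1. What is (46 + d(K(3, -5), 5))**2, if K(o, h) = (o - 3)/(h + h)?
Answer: 5041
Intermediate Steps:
K(o, h) = (-3 + o)/(2*h) (K(o, h) = (-3 + o)/((2*h)) = (-3 + o)*(1/(2*h)) = (-3 + o)/(2*h))
d(V, O) = 5*O
(46 + d(K(3, -5), 5))**2 = (46 + 5*5)**2 = (46 + 25)**2 = 71**2 = 5041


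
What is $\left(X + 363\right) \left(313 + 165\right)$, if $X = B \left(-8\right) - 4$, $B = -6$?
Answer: $194546$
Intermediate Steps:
$X = 44$ ($X = \left(-6\right) \left(-8\right) - 4 = 48 - 4 = 44$)
$\left(X + 363\right) \left(313 + 165\right) = \left(44 + 363\right) \left(313 + 165\right) = 407 \cdot 478 = 194546$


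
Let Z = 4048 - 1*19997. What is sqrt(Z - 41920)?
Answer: 7*I*sqrt(1181) ≈ 240.56*I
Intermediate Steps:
Z = -15949 (Z = 4048 - 19997 = -15949)
sqrt(Z - 41920) = sqrt(-15949 - 41920) = sqrt(-57869) = 7*I*sqrt(1181)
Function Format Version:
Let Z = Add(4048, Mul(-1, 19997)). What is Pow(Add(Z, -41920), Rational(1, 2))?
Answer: Mul(7, I, Pow(1181, Rational(1, 2))) ≈ Mul(240.56, I)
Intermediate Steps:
Z = -15949 (Z = Add(4048, -19997) = -15949)
Pow(Add(Z, -41920), Rational(1, 2)) = Pow(Add(-15949, -41920), Rational(1, 2)) = Pow(-57869, Rational(1, 2)) = Mul(7, I, Pow(1181, Rational(1, 2)))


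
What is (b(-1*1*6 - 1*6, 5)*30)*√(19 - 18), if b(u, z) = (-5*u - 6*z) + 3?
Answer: 990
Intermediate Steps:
b(u, z) = 3 - 6*z - 5*u (b(u, z) = (-6*z - 5*u) + 3 = 3 - 6*z - 5*u)
(b(-1*1*6 - 1*6, 5)*30)*√(19 - 18) = ((3 - 6*5 - 5*(-1*1*6 - 1*6))*30)*√(19 - 18) = ((3 - 30 - 5*(-1*6 - 6))*30)*√1 = ((3 - 30 - 5*(-6 - 6))*30)*1 = ((3 - 30 - 5*(-12))*30)*1 = ((3 - 30 + 60)*30)*1 = (33*30)*1 = 990*1 = 990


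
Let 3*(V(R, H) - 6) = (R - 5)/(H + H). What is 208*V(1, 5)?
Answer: 18304/15 ≈ 1220.3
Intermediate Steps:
V(R, H) = 6 + (-5 + R)/(6*H) (V(R, H) = 6 + ((R - 5)/(H + H))/3 = 6 + ((-5 + R)/((2*H)))/3 = 6 + ((-5 + R)*(1/(2*H)))/3 = 6 + ((-5 + R)/(2*H))/3 = 6 + (-5 + R)/(6*H))
208*V(1, 5) = 208*((⅙)*(-5 + 1 + 36*5)/5) = 208*((⅙)*(⅕)*(-5 + 1 + 180)) = 208*((⅙)*(⅕)*176) = 208*(88/15) = 18304/15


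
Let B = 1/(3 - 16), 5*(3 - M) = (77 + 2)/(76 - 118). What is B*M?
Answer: -709/2730 ≈ -0.25971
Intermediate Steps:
M = 709/210 (M = 3 - (77 + 2)/(5*(76 - 118)) = 3 - 79/(5*(-42)) = 3 - 79*(-1)/(5*42) = 3 - 1/5*(-79/42) = 3 + 79/210 = 709/210 ≈ 3.3762)
B = -1/13 (B = 1/(-13) = -1/13 ≈ -0.076923)
B*M = -1/13*709/210 = -709/2730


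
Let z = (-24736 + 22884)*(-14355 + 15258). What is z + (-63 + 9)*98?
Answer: -1677648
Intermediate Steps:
z = -1672356 (z = -1852*903 = -1672356)
z + (-63 + 9)*98 = -1672356 + (-63 + 9)*98 = -1672356 - 54*98 = -1672356 - 5292 = -1677648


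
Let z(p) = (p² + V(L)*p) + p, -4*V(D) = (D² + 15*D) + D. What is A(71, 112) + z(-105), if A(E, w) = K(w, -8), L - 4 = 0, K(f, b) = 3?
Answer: 13023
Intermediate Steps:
L = 4 (L = 4 + 0 = 4)
V(D) = -4*D - D²/4 (V(D) = -((D² + 15*D) + D)/4 = -(D² + 16*D)/4 = -4*D - D²/4)
A(E, w) = 3
z(p) = p² - 19*p (z(p) = (p² + (-¼*4*(16 + 4))*p) + p = (p² + (-¼*4*20)*p) + p = (p² - 20*p) + p = p² - 19*p)
A(71, 112) + z(-105) = 3 - 105*(-19 - 105) = 3 - 105*(-124) = 3 + 13020 = 13023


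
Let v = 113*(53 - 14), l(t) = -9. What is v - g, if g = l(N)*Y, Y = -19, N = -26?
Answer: 4236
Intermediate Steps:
g = 171 (g = -9*(-19) = 171)
v = 4407 (v = 113*39 = 4407)
v - g = 4407 - 1*171 = 4407 - 171 = 4236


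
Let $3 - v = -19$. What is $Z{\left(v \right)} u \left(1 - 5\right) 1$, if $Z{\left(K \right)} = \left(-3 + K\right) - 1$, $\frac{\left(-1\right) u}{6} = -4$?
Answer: $-1728$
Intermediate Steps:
$v = 22$ ($v = 3 - -19 = 3 + 19 = 22$)
$u = 24$ ($u = \left(-6\right) \left(-4\right) = 24$)
$Z{\left(K \right)} = -4 + K$
$Z{\left(v \right)} u \left(1 - 5\right) 1 = \left(-4 + 22\right) 24 \left(1 - 5\right) 1 = 18 \cdot 24 \left(1 - 5\right) 1 = 18 \cdot 24 \left(-4\right) 1 = 18 \left(\left(-96\right) 1\right) = 18 \left(-96\right) = -1728$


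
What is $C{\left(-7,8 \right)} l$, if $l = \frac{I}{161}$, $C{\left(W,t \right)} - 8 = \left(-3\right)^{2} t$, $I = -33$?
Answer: $- \frac{2640}{161} \approx -16.398$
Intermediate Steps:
$C{\left(W,t \right)} = 8 + 9 t$ ($C{\left(W,t \right)} = 8 + \left(-3\right)^{2} t = 8 + 9 t$)
$l = - \frac{33}{161} \approx -0.20497$
$C{\left(-7,8 \right)} l = \left(8 + 9 \cdot 8\right) \left(- \frac{33}{161}\right) = \left(8 + 72\right) \left(- \frac{33}{161}\right) = 80 \left(- \frac{33}{161}\right) = - \frac{2640}{161}$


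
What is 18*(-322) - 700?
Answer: -6496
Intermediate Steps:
18*(-322) - 700 = -5796 - 700 = -6496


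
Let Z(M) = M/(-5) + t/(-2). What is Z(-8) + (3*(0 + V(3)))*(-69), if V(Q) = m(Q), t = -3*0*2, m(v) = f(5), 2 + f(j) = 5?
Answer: -3097/5 ≈ -619.40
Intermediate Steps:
f(j) = 3 (f(j) = -2 + 5 = 3)
m(v) = 3
t = 0 (t = 0*2 = 0)
Z(M) = -M/5 (Z(M) = M/(-5) + 0/(-2) = M*(-1/5) + 0*(-1/2) = -M/5 + 0 = -M/5)
V(Q) = 3
Z(-8) + (3*(0 + V(3)))*(-69) = -1/5*(-8) + (3*(0 + 3))*(-69) = 8/5 + (3*3)*(-69) = 8/5 + 9*(-69) = 8/5 - 621 = -3097/5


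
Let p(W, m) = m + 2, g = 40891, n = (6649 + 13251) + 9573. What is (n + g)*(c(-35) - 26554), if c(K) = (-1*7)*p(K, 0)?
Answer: -1869430752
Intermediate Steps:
n = 29473 (n = 19900 + 9573 = 29473)
p(W, m) = 2 + m
c(K) = -14 (c(K) = (-1*7)*(2 + 0) = -7*2 = -14)
(n + g)*(c(-35) - 26554) = (29473 + 40891)*(-14 - 26554) = 70364*(-26568) = -1869430752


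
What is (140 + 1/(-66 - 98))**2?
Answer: 527115681/26896 ≈ 19598.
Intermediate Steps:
(140 + 1/(-66 - 98))**2 = (140 + 1/(-164))**2 = (140 - 1/164)**2 = (22959/164)**2 = 527115681/26896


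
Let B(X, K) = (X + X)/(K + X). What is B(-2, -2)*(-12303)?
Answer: -12303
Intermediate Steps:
B(X, K) = 2*X/(K + X) (B(X, K) = (2*X)/(K + X) = 2*X/(K + X))
B(-2, -2)*(-12303) = (2*(-2)/(-2 - 2))*(-12303) = (2*(-2)/(-4))*(-12303) = (2*(-2)*(-¼))*(-12303) = 1*(-12303) = -12303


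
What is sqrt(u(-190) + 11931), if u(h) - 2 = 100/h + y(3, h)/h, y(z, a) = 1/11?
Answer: sqrt(52122236210)/2090 ≈ 109.24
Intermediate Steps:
y(z, a) = 1/11
u(h) = 2 + 1101/(11*h) (u(h) = 2 + (100/h + 1/(11*h)) = 2 + 1101/(11*h))
sqrt(u(-190) + 11931) = sqrt((2 + (1101/11)/(-190)) + 11931) = sqrt((2 + (1101/11)*(-1/190)) + 11931) = sqrt((2 - 1101/2090) + 11931) = sqrt(3079/2090 + 11931) = sqrt(24938869/2090) = sqrt(52122236210)/2090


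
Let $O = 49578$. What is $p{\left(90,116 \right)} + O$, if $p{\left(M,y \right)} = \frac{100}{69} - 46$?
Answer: $\frac{3417808}{69} \approx 49533.0$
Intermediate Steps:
$p{\left(M,y \right)} = - \frac{3074}{69}$ ($p{\left(M,y \right)} = 100 \cdot \frac{1}{69} - 46 = \frac{100}{69} - 46 = - \frac{3074}{69}$)
$p{\left(90,116 \right)} + O = - \frac{3074}{69} + 49578 = \frac{3417808}{69}$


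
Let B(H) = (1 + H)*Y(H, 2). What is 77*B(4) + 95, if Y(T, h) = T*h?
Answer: 3175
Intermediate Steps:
B(H) = 2*H*(1 + H) (B(H) = (1 + H)*(H*2) = (1 + H)*(2*H) = 2*H*(1 + H))
77*B(4) + 95 = 77*(2*4*(1 + 4)) + 95 = 77*(2*4*5) + 95 = 77*40 + 95 = 3080 + 95 = 3175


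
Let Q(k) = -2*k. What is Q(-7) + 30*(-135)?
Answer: -4036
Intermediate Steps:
Q(-7) + 30*(-135) = -2*(-7) + 30*(-135) = 14 - 4050 = -4036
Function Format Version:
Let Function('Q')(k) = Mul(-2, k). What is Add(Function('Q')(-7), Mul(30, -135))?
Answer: -4036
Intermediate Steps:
Add(Function('Q')(-7), Mul(30, -135)) = Add(Mul(-2, -7), Mul(30, -135)) = Add(14, -4050) = -4036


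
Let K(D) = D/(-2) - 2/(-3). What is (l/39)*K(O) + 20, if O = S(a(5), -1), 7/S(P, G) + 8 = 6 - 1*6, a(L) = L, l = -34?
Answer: 17819/936 ≈ 19.037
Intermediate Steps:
S(P, G) = -7/8 (S(P, G) = 7/(-8 + (6 - 1*6)) = 7/(-8 + (6 - 6)) = 7/(-8 + 0) = 7/(-8) = 7*(-1/8) = -7/8)
O = -7/8 ≈ -0.87500
K(D) = 2/3 - D/2 (K(D) = D*(-1/2) - 2*(-1/3) = -D/2 + 2/3 = 2/3 - D/2)
(l/39)*K(O) + 20 = (-34/39)*(2/3 - 1/2*(-7/8)) + 20 = (-34*1/39)*(2/3 + 7/16) + 20 = -34/39*53/48 + 20 = -901/936 + 20 = 17819/936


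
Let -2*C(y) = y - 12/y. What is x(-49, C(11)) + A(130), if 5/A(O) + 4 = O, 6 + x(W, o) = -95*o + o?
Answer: 637237/1386 ≈ 459.77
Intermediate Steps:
C(y) = 6/y - y/2 (C(y) = -(y - 12/y)/2 = 6/y - y/2)
x(W, o) = -6 - 94*o (x(W, o) = -6 + (-95*o + o) = -6 - 94*o)
A(O) = 5/(-4 + O)
x(-49, C(11)) + A(130) = (-6 - 94*(6/11 - 1/2*11)) + 5/(-4 + 130) = (-6 - 94*(6*(1/11) - 11/2)) + 5/126 = (-6 - 94*(6/11 - 11/2)) + 5*(1/126) = (-6 - 94*(-109/22)) + 5/126 = (-6 + 5123/11) + 5/126 = 5057/11 + 5/126 = 637237/1386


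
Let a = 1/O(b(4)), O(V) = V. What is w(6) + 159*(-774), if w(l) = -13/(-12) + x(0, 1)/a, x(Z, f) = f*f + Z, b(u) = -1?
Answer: -1476791/12 ≈ -1.2307e+5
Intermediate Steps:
a = -1 (a = 1/(-1) = -1)
x(Z, f) = Z + f² (x(Z, f) = f² + Z = Z + f²)
w(l) = 1/12 (w(l) = -13/(-12) + (0 + 1²)/(-1) = -13*(-1/12) + (0 + 1)*(-1) = 13/12 + 1*(-1) = 13/12 - 1 = 1/12)
w(6) + 159*(-774) = 1/12 + 159*(-774) = 1/12 - 123066 = -1476791/12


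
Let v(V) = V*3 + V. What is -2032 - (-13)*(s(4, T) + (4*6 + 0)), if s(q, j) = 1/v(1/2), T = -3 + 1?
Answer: -3427/2 ≈ -1713.5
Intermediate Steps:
T = -2
v(V) = 4*V (v(V) = 3*V + V = 4*V)
s(q, j) = ½ (s(q, j) = 1/(4/2) = 1/(4*(½)) = 1/2 = ½)
-2032 - (-13)*(s(4, T) + (4*6 + 0)) = -2032 - (-13)*(½ + (4*6 + 0)) = -2032 - (-13)*(½ + (24 + 0)) = -2032 - (-13)*(½ + 24) = -2032 - (-13)*49/2 = -2032 - 1*(-637/2) = -2032 + 637/2 = -3427/2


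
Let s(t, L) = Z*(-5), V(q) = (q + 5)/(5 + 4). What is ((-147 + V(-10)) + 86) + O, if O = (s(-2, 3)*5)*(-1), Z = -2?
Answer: -1004/9 ≈ -111.56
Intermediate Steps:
V(q) = 5/9 + q/9 (V(q) = (5 + q)/9 = (5 + q)*(1/9) = 5/9 + q/9)
s(t, L) = 10 (s(t, L) = -2*(-5) = 10)
O = -50 (O = (10*5)*(-1) = 50*(-1) = -50)
((-147 + V(-10)) + 86) + O = ((-147 + (5/9 + (1/9)*(-10))) + 86) - 50 = ((-147 + (5/9 - 10/9)) + 86) - 50 = ((-147 - 5/9) + 86) - 50 = (-1328/9 + 86) - 50 = -554/9 - 50 = -1004/9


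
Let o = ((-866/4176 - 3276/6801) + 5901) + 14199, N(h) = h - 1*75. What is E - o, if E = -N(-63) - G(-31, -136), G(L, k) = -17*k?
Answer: -105430628197/4733496 ≈ -22273.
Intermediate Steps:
N(h) = -75 + h (N(h) = h - 75 = -75 + h)
o = 95140007893/4733496 (o = ((-866*1/4176 - 3276*1/6801) + 5901) + 14199 = ((-433/2088 - 1092/2267) + 5901) + 14199 = (-3261707/4733496 + 5901) + 14199 = 27929098189/4733496 + 14199 = 95140007893/4733496 ≈ 20099.)
E = -2174 (E = -(-75 - 63) - (-17)*(-136) = -1*(-138) - 1*2312 = 138 - 2312 = -2174)
E - o = -2174 - 1*95140007893/4733496 = -2174 - 95140007893/4733496 = -105430628197/4733496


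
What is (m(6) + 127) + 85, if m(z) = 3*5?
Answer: 227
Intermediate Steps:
m(z) = 15
(m(6) + 127) + 85 = (15 + 127) + 85 = 142 + 85 = 227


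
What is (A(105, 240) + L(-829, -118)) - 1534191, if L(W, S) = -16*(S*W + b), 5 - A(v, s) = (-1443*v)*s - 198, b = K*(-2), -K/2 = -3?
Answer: 33264652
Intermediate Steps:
K = 6 (K = -2*(-3) = 6)
b = -12 (b = 6*(-2) = -12)
A(v, s) = 203 + 1443*s*v (A(v, s) = 5 - ((-1443*v)*s - 198) = 5 - (-1443*s*v - 198) = 5 - (-198 - 1443*s*v) = 5 + (198 + 1443*s*v) = 203 + 1443*s*v)
L(W, S) = 192 - 16*S*W (L(W, S) = -16*(S*W - 12) = -16*(-12 + S*W) = 192 - 16*S*W)
(A(105, 240) + L(-829, -118)) - 1534191 = ((203 + 1443*240*105) + (192 - 16*(-118)*(-829))) - 1534191 = ((203 + 36363600) + (192 - 1565152)) - 1534191 = (36363803 - 1564960) - 1534191 = 34798843 - 1534191 = 33264652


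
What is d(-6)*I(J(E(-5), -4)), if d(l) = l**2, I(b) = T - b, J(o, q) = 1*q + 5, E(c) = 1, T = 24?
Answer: 828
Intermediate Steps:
J(o, q) = 5 + q (J(o, q) = q + 5 = 5 + q)
I(b) = 24 - b
d(-6)*I(J(E(-5), -4)) = (-6)**2*(24 - (5 - 4)) = 36*(24 - 1*1) = 36*(24 - 1) = 36*23 = 828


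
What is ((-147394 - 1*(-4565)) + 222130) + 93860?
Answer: 173161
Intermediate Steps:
((-147394 - 1*(-4565)) + 222130) + 93860 = ((-147394 + 4565) + 222130) + 93860 = (-142829 + 222130) + 93860 = 79301 + 93860 = 173161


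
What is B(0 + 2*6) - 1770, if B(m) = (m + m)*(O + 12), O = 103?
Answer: 990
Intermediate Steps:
B(m) = 230*m (B(m) = (m + m)*(103 + 12) = (2*m)*115 = 230*m)
B(0 + 2*6) - 1770 = 230*(0 + 2*6) - 1770 = 230*(0 + 12) - 1770 = 230*12 - 1770 = 2760 - 1770 = 990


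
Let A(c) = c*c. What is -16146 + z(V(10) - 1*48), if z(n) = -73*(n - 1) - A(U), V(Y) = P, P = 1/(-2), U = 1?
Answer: -25067/2 ≈ -12534.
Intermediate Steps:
P = -1/2 ≈ -0.50000
A(c) = c**2
V(Y) = -1/2
z(n) = 72 - 73*n (z(n) = -73*(n - 1) - 1*1**2 = -73*(-1 + n) - 1*1 = (73 - 73*n) - 1 = 72 - 73*n)
-16146 + z(V(10) - 1*48) = -16146 + (72 - 73*(-1/2 - 1*48)) = -16146 + (72 - 73*(-1/2 - 48)) = -16146 + (72 - 73*(-97/2)) = -16146 + (72 + 7081/2) = -16146 + 7225/2 = -25067/2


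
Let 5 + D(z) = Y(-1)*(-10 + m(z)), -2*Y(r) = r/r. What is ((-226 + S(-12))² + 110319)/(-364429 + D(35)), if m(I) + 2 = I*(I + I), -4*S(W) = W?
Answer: -160048/365653 ≈ -0.43770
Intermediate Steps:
S(W) = -W/4
Y(r) = -½ (Y(r) = -r/(2*r) = -½*1 = -½)
m(I) = -2 + 2*I² (m(I) = -2 + I*(I + I) = -2 + I*(2*I) = -2 + 2*I²)
D(z) = 1 - z² (D(z) = -5 - (-10 + (-2 + 2*z²))/2 = -5 - (-12 + 2*z²)/2 = -5 + (6 - z²) = 1 - z²)
((-226 + S(-12))² + 110319)/(-364429 + D(35)) = ((-226 - ¼*(-12))² + 110319)/(-364429 + (1 - 1*35²)) = ((-226 + 3)² + 110319)/(-364429 + (1 - 1*1225)) = ((-223)² + 110319)/(-364429 + (1 - 1225)) = (49729 + 110319)/(-364429 - 1224) = 160048/(-365653) = 160048*(-1/365653) = -160048/365653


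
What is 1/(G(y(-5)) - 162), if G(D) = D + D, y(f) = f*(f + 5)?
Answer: -1/162 ≈ -0.0061728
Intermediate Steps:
y(f) = f*(5 + f)
G(D) = 2*D
1/(G(y(-5)) - 162) = 1/(2*(-5*(5 - 5)) - 162) = 1/(2*(-5*0) - 162) = 1/(2*0 - 162) = 1/(0 - 162) = 1/(-162) = -1/162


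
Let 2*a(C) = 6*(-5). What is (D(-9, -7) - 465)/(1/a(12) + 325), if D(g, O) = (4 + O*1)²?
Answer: -3420/2437 ≈ -1.4034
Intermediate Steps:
a(C) = -15 (a(C) = (6*(-5))/2 = (½)*(-30) = -15)
D(g, O) = (4 + O)²
(D(-9, -7) - 465)/(1/a(12) + 325) = ((4 - 7)² - 465)/(1/(-15) + 325) = ((-3)² - 465)/(-1/15 + 325) = (9 - 465)/(4874/15) = -456*15/4874 = -3420/2437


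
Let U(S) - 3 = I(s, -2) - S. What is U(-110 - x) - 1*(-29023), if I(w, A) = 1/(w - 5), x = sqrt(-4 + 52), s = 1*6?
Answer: 29137 + 4*sqrt(3) ≈ 29144.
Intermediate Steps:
s = 6
x = 4*sqrt(3) (x = sqrt(48) = 4*sqrt(3) ≈ 6.9282)
I(w, A) = 1/(-5 + w)
U(S) = 4 - S (U(S) = 3 + (1/(-5 + 6) - S) = 3 + (1/1 - S) = 3 + (1 - S) = 4 - S)
U(-110 - x) - 1*(-29023) = (4 - (-110 - 4*sqrt(3))) - 1*(-29023) = (4 - (-110 - 4*sqrt(3))) + 29023 = (4 + (110 + 4*sqrt(3))) + 29023 = (114 + 4*sqrt(3)) + 29023 = 29137 + 4*sqrt(3)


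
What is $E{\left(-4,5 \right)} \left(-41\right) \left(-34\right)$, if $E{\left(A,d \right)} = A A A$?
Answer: $-89216$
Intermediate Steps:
$E{\left(A,d \right)} = A^{3}$ ($E{\left(A,d \right)} = A^{2} A = A^{3}$)
$E{\left(-4,5 \right)} \left(-41\right) \left(-34\right) = \left(-4\right)^{3} \left(-41\right) \left(-34\right) = \left(-64\right) \left(-41\right) \left(-34\right) = 2624 \left(-34\right) = -89216$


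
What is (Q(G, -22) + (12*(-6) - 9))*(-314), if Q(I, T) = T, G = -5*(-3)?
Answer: 32342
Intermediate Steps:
G = 15
(Q(G, -22) + (12*(-6) - 9))*(-314) = (-22 + (12*(-6) - 9))*(-314) = (-22 + (-72 - 9))*(-314) = (-22 - 81)*(-314) = -103*(-314) = 32342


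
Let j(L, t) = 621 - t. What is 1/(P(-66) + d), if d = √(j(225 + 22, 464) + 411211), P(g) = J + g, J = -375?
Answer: 441/216887 + 2*√102842/216887 ≈ 0.0049905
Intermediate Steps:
P(g) = -375 + g
d = 2*√102842 (d = √((621 - 1*464) + 411211) = √((621 - 464) + 411211) = √(157 + 411211) = √411368 = 2*√102842 ≈ 641.38)
1/(P(-66) + d) = 1/((-375 - 66) + 2*√102842) = 1/(-441 + 2*√102842)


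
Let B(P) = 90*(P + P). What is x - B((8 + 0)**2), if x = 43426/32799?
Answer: -377801054/32799 ≈ -11519.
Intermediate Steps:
x = 43426/32799 (x = 43426*(1/32799) = 43426/32799 ≈ 1.3240)
B(P) = 180*P (B(P) = 90*(2*P) = 180*P)
x - B((8 + 0)**2) = 43426/32799 - 180*(8 + 0)**2 = 43426/32799 - 180*8**2 = 43426/32799 - 180*64 = 43426/32799 - 1*11520 = 43426/32799 - 11520 = -377801054/32799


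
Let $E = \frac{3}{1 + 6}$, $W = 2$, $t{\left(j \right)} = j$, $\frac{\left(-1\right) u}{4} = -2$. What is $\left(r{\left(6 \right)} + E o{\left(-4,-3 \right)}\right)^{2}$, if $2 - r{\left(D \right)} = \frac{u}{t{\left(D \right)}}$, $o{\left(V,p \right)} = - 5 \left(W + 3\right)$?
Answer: $\frac{44521}{441} \approx 100.95$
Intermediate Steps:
$u = 8$ ($u = \left(-4\right) \left(-2\right) = 8$)
$o{\left(V,p \right)} = -25$ ($o{\left(V,p \right)} = - 5 \left(2 + 3\right) = \left(-5\right) 5 = -25$)
$r{\left(D \right)} = 2 - \frac{8}{D}$
$E = \frac{3}{7} \approx 0.42857$
$\left(r{\left(6 \right)} + E o{\left(-4,-3 \right)}\right)^{2} = \left(\left(2 - \frac{8}{6}\right) + \frac{3}{7} \left(-25\right)\right)^{2} = \left(\left(2 - \frac{4}{3}\right) - \frac{75}{7}\right)^{2} = \left(\frac{2}{3} - \frac{75}{7}\right)^{2} = \left(- \frac{211}{21}\right)^{2} = \frac{44521}{441}$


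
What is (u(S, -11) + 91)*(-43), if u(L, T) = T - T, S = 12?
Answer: -3913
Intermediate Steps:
u(L, T) = 0
(u(S, -11) + 91)*(-43) = (0 + 91)*(-43) = 91*(-43) = -3913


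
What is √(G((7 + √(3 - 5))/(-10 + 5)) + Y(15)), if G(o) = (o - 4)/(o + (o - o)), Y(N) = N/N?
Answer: √2*√((17 + I*√2)/(7 + I*√2)) ≈ 2.182 - 0.12708*I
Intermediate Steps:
Y(N) = 1
G(o) = (-4 + o)/o (G(o) = (-4 + o)/(o + 0) = (-4 + o)/o)
√(G((7 + √(3 - 5))/(-10 + 5)) + Y(15)) = √((-4 + (7 + √(3 - 5))/(-10 + 5))/(((7 + √(3 - 5))/(-10 + 5))) + 1) = √((-4 + (7 + √(-2))/(-5))/(((7 + √(-2))/(-5))) + 1) = √((-4 + (7 + I*√2)*(-⅕))/(((7 + I*√2)*(-⅕))) + 1) = √((-4 + (-7/5 - I*√2/5))/(-7/5 - I*√2/5) + 1) = √((-27/5 - I*√2/5)/(-7/5 - I*√2/5) + 1) = √(1 + (-27/5 - I*√2/5)/(-7/5 - I*√2/5))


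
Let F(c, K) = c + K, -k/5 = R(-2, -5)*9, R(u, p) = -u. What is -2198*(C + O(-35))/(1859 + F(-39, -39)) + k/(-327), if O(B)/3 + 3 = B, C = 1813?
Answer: -406996388/194129 ≈ -2096.5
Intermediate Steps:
O(B) = -9 + 3*B
k = -90 (k = -5*(-1*(-2))*9 = -10*9 = -5*18 = -90)
F(c, K) = K + c
-2198*(C + O(-35))/(1859 + F(-39, -39)) + k/(-327) = -2198*(1813 + (-9 + 3*(-35)))/(1859 + (-39 - 39)) - 90/(-327) = -2198*(1813 + (-9 - 105))/(1859 - 78) - 90*(-1/327) = -2198/(1781/(1813 - 114)) + 30/109 = -2198/(1781/1699) + 30/109 = -2198/(1781*(1/1699)) + 30/109 = -2198/1781/1699 + 30/109 = -2198*1699/1781 + 30/109 = -3734402/1781 + 30/109 = -406996388/194129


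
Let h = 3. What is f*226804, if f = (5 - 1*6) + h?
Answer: 453608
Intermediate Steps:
f = 2 (f = (5 - 1*6) + 3 = (5 - 6) + 3 = -1 + 3 = 2)
f*226804 = 2*226804 = 453608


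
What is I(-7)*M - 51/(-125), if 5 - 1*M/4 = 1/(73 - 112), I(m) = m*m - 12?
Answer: 3627989/4875 ≈ 744.20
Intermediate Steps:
I(m) = -12 + m**2 (I(m) = m**2 - 12 = -12 + m**2)
M = 784/39 (M = 20 - 4/(73 - 112) = 20 - 4/(-39) = 20 - 4*(-1/39) = 20 + 4/39 = 784/39 ≈ 20.103)
I(-7)*M - 51/(-125) = (-12 + (-7)**2)*(784/39) - 51/(-125) = (-12 + 49)*(784/39) - 51*(-1/125) = 37*(784/39) + 51/125 = 29008/39 + 51/125 = 3627989/4875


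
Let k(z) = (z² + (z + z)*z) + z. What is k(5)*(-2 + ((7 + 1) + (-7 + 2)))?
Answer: 80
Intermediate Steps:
k(z) = z + 3*z² (k(z) = (z² + (2*z)*z) + z = (z² + 2*z²) + z = 3*z² + z = z + 3*z²)
k(5)*(-2 + ((7 + 1) + (-7 + 2))) = (5*(1 + 3*5))*(-2 + ((7 + 1) + (-7 + 2))) = (5*(1 + 15))*(-2 + (8 - 5)) = (5*16)*(-2 + 3) = 80*1 = 80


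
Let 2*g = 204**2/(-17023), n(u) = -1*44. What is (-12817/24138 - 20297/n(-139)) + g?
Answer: 4154180723849/9039825828 ≈ 459.54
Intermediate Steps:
n(u) = -44
g = -20808/17023 (g = (204**2/(-17023))/2 = (41616*(-1/17023))/2 = (1/2)*(-41616/17023) = -20808/17023 ≈ -1.2223)
(-12817/24138 - 20297/n(-139)) + g = (-12817/24138 - 20297/(-44)) - 20808/17023 = (-12817*1/24138 - 20297*(-1/44)) - 20808/17023 = (-12817/24138 + 20297/44) - 20808/17023 = 244682519/531036 - 20808/17023 = 4154180723849/9039825828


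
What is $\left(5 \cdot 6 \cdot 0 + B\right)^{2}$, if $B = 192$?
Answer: $36864$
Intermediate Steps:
$\left(5 \cdot 6 \cdot 0 + B\right)^{2} = \left(5 \cdot 6 \cdot 0 + 192\right)^{2} = \left(30 \cdot 0 + 192\right)^{2} = \left(0 + 192\right)^{2} = 192^{2} = 36864$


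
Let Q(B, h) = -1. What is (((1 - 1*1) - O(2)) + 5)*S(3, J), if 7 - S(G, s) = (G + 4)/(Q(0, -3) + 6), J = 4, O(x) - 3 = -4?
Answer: 168/5 ≈ 33.600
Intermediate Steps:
O(x) = -1 (O(x) = 3 - 4 = -1)
S(G, s) = 31/5 - G/5 (S(G, s) = 7 - (G + 4)/(-1 + 6) = 7 - (4 + G)/5 = 7 - (4/5 + G/5) = 7 + (-4/5 - G/5) = 31/5 - G/5)
(((1 - 1*1) - O(2)) + 5)*S(3, J) = (((1 - 1*1) - 1*(-1)) + 5)*(31/5 - 1/5*3) = (((1 - 1) + 1) + 5)*(31/5 - 3/5) = ((0 + 1) + 5)*(28/5) = (1 + 5)*(28/5) = 6*(28/5) = 168/5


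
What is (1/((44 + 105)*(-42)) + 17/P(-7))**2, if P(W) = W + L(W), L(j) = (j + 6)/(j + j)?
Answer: 2218613229001/368480564676 ≈ 6.0210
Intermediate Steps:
L(j) = (6 + j)/(2*j) (L(j) = (6 + j)/((2*j)) = (6 + j)*(1/(2*j)) = (6 + j)/(2*j))
P(W) = W + (6 + W)/(2*W)
(1/((44 + 105)*(-42)) + 17/P(-7))**2 = (1/((44 + 105)*(-42)) + 17/(1/2 - 7 + 3/(-7)))**2 = (-1/42/149 + 17/(1/2 - 7 + 3*(-1/7)))**2 = ((1/149)*(-1/42) + 17/(1/2 - 7 - 3/7))**2 = (-1/6258 + 17/(-97/14))**2 = (-1/6258 + 17*(-14/97))**2 = (-1/6258 - 238/97)**2 = (-1489501/607026)**2 = 2218613229001/368480564676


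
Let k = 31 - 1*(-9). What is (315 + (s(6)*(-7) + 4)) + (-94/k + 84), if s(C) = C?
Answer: 7173/20 ≈ 358.65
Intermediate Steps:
k = 40 (k = 31 + 9 = 40)
(315 + (s(6)*(-7) + 4)) + (-94/k + 84) = (315 + (6*(-7) + 4)) + (-94/40 + 84) = (315 + (-42 + 4)) + (-94*1/40 + 84) = (315 - 38) + (-47/20 + 84) = 277 + 1633/20 = 7173/20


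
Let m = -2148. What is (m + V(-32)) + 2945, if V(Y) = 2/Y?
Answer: 12751/16 ≈ 796.94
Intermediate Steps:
(m + V(-32)) + 2945 = (-2148 + 2/(-32)) + 2945 = (-2148 + 2*(-1/32)) + 2945 = (-2148 - 1/16) + 2945 = -34369/16 + 2945 = 12751/16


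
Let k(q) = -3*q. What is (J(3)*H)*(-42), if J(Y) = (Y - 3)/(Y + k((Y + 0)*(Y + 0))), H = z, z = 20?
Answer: 0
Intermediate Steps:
H = 20
J(Y) = (-3 + Y)/(Y - 3*Y**2) (J(Y) = (Y - 3)/(Y - 3*(Y + 0)*(Y + 0)) = (-3 + Y)/(Y - 3*Y*Y) = (-3 + Y)/(Y - 3*Y**2))
(J(3)*H)*(-42) = (((3 - 1*3)/(3*(-1 + 3*3)))*20)*(-42) = (((3 - 3)/(3*(-1 + 9)))*20)*(-42) = (((1/3)*0/8)*20)*(-42) = (((1/3)*(1/8)*0)*20)*(-42) = (0*20)*(-42) = 0*(-42) = 0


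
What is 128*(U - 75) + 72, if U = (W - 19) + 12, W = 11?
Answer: -9016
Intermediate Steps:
U = 4 (U = (11 - 19) + 12 = -8 + 12 = 4)
128*(U - 75) + 72 = 128*(4 - 75) + 72 = 128*(-71) + 72 = -9088 + 72 = -9016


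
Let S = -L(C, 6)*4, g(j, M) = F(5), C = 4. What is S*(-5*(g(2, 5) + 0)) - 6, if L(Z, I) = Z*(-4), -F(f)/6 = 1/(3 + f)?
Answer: 234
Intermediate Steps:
F(f) = -6/(3 + f)
L(Z, I) = -4*Z
g(j, M) = -3/4 (g(j, M) = -6/(3 + 5) = -6/8 = -6*1/8 = -3/4)
S = 64 (S = -(-4)*4*4 = -1*(-16)*4 = 16*4 = 64)
S*(-5*(g(2, 5) + 0)) - 6 = 64*(-5*(-3/4 + 0)) - 6 = 64*(-5*(-3/4)) - 6 = 64*(15/4) - 6 = 240 - 6 = 234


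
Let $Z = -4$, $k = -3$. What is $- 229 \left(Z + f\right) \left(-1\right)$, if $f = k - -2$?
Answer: $-1145$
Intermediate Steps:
$f = -1$ ($f = -3 - -2 = -3 + 2 = -1$)
$- 229 \left(Z + f\right) \left(-1\right) = - 229 \left(-4 - 1\right) \left(-1\right) = - 229 \left(\left(-5\right) \left(-1\right)\right) = \left(-229\right) 5 = -1145$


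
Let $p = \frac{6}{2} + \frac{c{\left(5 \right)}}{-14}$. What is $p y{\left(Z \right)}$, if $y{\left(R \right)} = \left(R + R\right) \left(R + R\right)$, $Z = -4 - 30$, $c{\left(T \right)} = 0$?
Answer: $13872$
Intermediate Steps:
$Z = -34$
$y{\left(R \right)} = 4 R^{2}$ ($y{\left(R \right)} = 2 R 2 R = 4 R^{2}$)
$p = 3$ ($p = \frac{6}{2} + \frac{0}{-14} = 6 \cdot \frac{1}{2} + 0 \left(- \frac{1}{14}\right) = 3 + 0 = 3$)
$p y{\left(Z \right)} = 3 \cdot 4 \left(-34\right)^{2} = 3 \cdot 4 \cdot 1156 = 3 \cdot 4624 = 13872$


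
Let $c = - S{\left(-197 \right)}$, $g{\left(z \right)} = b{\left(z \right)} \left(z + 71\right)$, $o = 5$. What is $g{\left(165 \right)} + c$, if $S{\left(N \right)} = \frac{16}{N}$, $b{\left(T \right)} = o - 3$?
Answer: $\frac{93000}{197} \approx 472.08$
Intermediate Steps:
$b{\left(T \right)} = 2$ ($b{\left(T \right)} = 5 - 3 = 2$)
$g{\left(z \right)} = 142 + 2 z$ ($g{\left(z \right)} = 2 \left(z + 71\right) = 2 \left(71 + z\right) = 142 + 2 z$)
$c = \frac{16}{197}$ ($c = - \frac{16}{-197} = - \frac{16 \left(-1\right)}{197} = \left(-1\right) \left(- \frac{16}{197}\right) = \frac{16}{197} \approx 0.081218$)
$g{\left(165 \right)} + c = \left(142 + 2 \cdot 165\right) + \frac{16}{197} = \left(142 + 330\right) + \frac{16}{197} = 472 + \frac{16}{197} = \frac{93000}{197}$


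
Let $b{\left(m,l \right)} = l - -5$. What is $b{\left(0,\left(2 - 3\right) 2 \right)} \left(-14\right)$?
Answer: $-42$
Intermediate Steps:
$b{\left(m,l \right)} = 5 + l$ ($b{\left(m,l \right)} = l + 5 = 5 + l$)
$b{\left(0,\left(2 - 3\right) 2 \right)} \left(-14\right) = \left(5 + \left(2 - 3\right) 2\right) \left(-14\right) = \left(5 - 2\right) \left(-14\right) = 3 \left(-14\right) = -42$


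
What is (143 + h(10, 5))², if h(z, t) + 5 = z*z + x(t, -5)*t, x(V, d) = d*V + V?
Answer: 19044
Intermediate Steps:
x(V, d) = V + V*d (x(V, d) = V*d + V = V + V*d)
h(z, t) = -5 + z² - 4*t² (h(z, t) = -5 + (z*z + (t*(1 - 5))*t) = -5 + (z² + (t*(-4))*t) = -5 + (z² + (-4*t)*t) = -5 + (z² - 4*t²) = -5 + z² - 4*t²)
(143 + h(10, 5))² = (143 + (-5 + 10² - 4*5²))² = (143 + (-5 + 100 - 4*25))² = (143 + (-5 + 100 - 100))² = (143 - 5)² = 138² = 19044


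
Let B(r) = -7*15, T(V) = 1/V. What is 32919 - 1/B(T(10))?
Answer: 3456496/105 ≈ 32919.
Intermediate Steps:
T(V) = 1/V
B(r) = -105
32919 - 1/B(T(10)) = 32919 - 1/(-105) = 32919 - 1*(-1/105) = 32919 + 1/105 = 3456496/105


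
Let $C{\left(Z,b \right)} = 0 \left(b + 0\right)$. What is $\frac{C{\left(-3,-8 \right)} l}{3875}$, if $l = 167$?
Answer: $0$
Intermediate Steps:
$C{\left(Z,b \right)} = 0$ ($C{\left(Z,b \right)} = 0 b = 0$)
$\frac{C{\left(-3,-8 \right)} l}{3875} = \frac{0 \cdot 167}{3875} = 0 \cdot \frac{1}{3875} = 0$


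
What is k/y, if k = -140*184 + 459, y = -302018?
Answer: 25301/302018 ≈ 0.083773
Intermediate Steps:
k = -25301 (k = -25760 + 459 = -25301)
k/y = -25301/(-302018) = -25301*(-1/302018) = 25301/302018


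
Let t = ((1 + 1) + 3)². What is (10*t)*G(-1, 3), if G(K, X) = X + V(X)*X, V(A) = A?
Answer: 3000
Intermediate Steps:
G(K, X) = X + X² (G(K, X) = X + X*X = X + X²)
t = 25 (t = (2 + 3)² = 5² = 25)
(10*t)*G(-1, 3) = (10*25)*(3*(1 + 3)) = 250*(3*4) = 250*12 = 3000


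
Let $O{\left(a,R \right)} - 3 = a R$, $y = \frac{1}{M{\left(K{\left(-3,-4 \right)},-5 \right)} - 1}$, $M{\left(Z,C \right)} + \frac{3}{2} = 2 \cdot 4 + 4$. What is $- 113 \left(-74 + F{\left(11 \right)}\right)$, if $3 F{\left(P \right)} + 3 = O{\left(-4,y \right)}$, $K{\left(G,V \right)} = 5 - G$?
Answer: $\frac{477538}{57} \approx 8377.9$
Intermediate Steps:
$M{\left(Z,C \right)} = \frac{21}{2}$ ($M{\left(Z,C \right)} = - \frac{3}{2} + \left(2 \cdot 4 + 4\right) = - \frac{3}{2} + \left(8 + 4\right) = - \frac{3}{2} + 12 = \frac{21}{2}$)
$y = \frac{2}{19}$ ($y = \frac{1}{\frac{21}{2} - 1} = \frac{1}{\frac{19}{2}} = \frac{2}{19} \approx 0.10526$)
$O{\left(a,R \right)} = 3 + R a$ ($O{\left(a,R \right)} = 3 + a R = 3 + R a$)
$F{\left(P \right)} = - \frac{8}{57}$ ($F{\left(P \right)} = -1 + \frac{3 + \frac{2}{19} \left(-4\right)}{3} = -1 + \frac{3 - \frac{8}{19}}{3} = -1 + \frac{1}{3} \cdot \frac{49}{19} = -1 + \frac{49}{57} = - \frac{8}{57}$)
$- 113 \left(-74 + F{\left(11 \right)}\right) = - 113 \left(-74 - \frac{8}{57}\right) = \left(-113\right) \left(- \frac{4226}{57}\right) = \frac{477538}{57}$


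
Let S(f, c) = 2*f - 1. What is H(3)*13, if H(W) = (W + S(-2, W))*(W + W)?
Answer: -156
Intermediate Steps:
S(f, c) = -1 + 2*f
H(W) = 2*W*(-5 + W) (H(W) = (W + (-1 + 2*(-2)))*(W + W) = (W + (-1 - 4))*(2*W) = (W - 5)*(2*W) = (-5 + W)*(2*W) = 2*W*(-5 + W))
H(3)*13 = (2*3*(-5 + 3))*13 = (2*3*(-2))*13 = -12*13 = -156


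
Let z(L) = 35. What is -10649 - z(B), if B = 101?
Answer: -10684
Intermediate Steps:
-10649 - z(B) = -10649 - 1*35 = -10649 - 35 = -10684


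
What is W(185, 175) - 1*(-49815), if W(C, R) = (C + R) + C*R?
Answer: 82550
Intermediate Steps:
W(C, R) = C + R + C*R
W(185, 175) - 1*(-49815) = (185 + 175 + 185*175) - 1*(-49815) = (185 + 175 + 32375) + 49815 = 32735 + 49815 = 82550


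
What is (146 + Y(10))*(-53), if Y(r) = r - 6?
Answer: -7950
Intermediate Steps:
Y(r) = -6 + r
(146 + Y(10))*(-53) = (146 + (-6 + 10))*(-53) = (146 + 4)*(-53) = 150*(-53) = -7950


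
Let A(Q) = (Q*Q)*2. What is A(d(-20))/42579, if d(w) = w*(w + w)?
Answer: 1280000/42579 ≈ 30.062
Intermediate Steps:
d(w) = 2*w² (d(w) = w*(2*w) = 2*w²)
A(Q) = 2*Q² (A(Q) = Q²*2 = 2*Q²)
A(d(-20))/42579 = (2*(2*(-20)²)²)/42579 = (2*(2*400)²)*(1/42579) = (2*800²)*(1/42579) = (2*640000)*(1/42579) = 1280000*(1/42579) = 1280000/42579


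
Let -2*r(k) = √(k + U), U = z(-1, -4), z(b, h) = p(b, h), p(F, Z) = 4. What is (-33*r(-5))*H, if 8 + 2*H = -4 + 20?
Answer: 66*I ≈ 66.0*I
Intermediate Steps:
z(b, h) = 4
U = 4
H = 4 (H = -4 + (-4 + 20)/2 = -4 + (½)*16 = -4 + 8 = 4)
r(k) = -√(4 + k)/2 (r(k) = -√(k + 4)/2 = -√(4 + k)/2)
(-33*r(-5))*H = -(-33)*√(4 - 5)/2*4 = -(-33)*√(-1)/2*4 = -(-33)*I/2*4 = (33*I/2)*4 = 66*I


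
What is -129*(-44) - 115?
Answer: 5561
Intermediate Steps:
-129*(-44) - 115 = 5676 - 115 = 5561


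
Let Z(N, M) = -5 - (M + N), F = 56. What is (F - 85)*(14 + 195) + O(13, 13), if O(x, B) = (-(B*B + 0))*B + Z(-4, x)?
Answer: -8272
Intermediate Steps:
Z(N, M) = -5 - M - N (Z(N, M) = -5 + (-M - N) = -5 - M - N)
O(x, B) = -1 - x - B**3 (O(x, B) = (-(B*B + 0))*B + (-5 - x - 1*(-4)) = (-(B**2 + 0))*B + (-5 - x + 4) = (-B**2)*B + (-1 - x) = -B**3 + (-1 - x) = -1 - x - B**3)
(F - 85)*(14 + 195) + O(13, 13) = (56 - 85)*(14 + 195) + (-1 - 1*13 - 1*13**3) = -29*209 + (-1 - 13 - 1*2197) = -6061 + (-1 - 13 - 2197) = -6061 - 2211 = -8272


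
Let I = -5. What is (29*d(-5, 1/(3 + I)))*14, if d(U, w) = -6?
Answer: -2436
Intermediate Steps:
(29*d(-5, 1/(3 + I)))*14 = (29*(-6))*14 = -174*14 = -2436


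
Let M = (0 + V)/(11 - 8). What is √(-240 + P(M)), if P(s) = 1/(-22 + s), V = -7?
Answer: 3*I*√142131/73 ≈ 15.493*I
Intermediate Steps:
M = -7/3 (M = (0 - 7)/(11 - 8) = -7/3 ≈ -2.3333)
√(-240 + P(M)) = √(-240 + 1/(-22 - 7/3)) = √(-240 + 1/(-73/3)) = √(-240 - 3/73) = √(-17523/73) = 3*I*√142131/73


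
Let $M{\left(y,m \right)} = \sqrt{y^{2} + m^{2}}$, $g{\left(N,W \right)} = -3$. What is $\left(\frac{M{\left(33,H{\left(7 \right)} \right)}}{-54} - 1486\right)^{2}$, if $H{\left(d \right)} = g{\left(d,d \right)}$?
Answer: $\frac{\left(26748 + \sqrt{122}\right)^{2}}{324} \approx 2.21 \cdot 10^{6}$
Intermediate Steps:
$H{\left(d \right)} = -3$
$M{\left(y,m \right)} = \sqrt{m^{2} + y^{2}}$
$\left(\frac{M{\left(33,H{\left(7 \right)} \right)}}{-54} - 1486\right)^{2} = \left(\frac{\sqrt{\left(-3\right)^{2} + 33^{2}}}{-54} - 1486\right)^{2} = \left(\sqrt{9 + 1089} \left(- \frac{1}{54}\right) - 1486\right)^{2} = \left(\sqrt{1098} \left(- \frac{1}{54}\right) - 1486\right)^{2} = \left(3 \sqrt{122} \left(- \frac{1}{54}\right) - 1486\right)^{2} = \left(- \frac{\sqrt{122}}{18} - 1486\right)^{2} = \left(-1486 - \frac{\sqrt{122}}{18}\right)^{2}$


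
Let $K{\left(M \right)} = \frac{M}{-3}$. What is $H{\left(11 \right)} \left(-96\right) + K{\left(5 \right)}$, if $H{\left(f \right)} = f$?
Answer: $- \frac{3173}{3} \approx -1057.7$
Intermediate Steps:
$K{\left(M \right)} = - \frac{M}{3}$ ($K{\left(M \right)} = M \left(- \frac{1}{3}\right) = - \frac{M}{3}$)
$H{\left(11 \right)} \left(-96\right) + K{\left(5 \right)} = 11 \left(-96\right) - \frac{5}{3} = -1056 - \frac{5}{3} = - \frac{3173}{3}$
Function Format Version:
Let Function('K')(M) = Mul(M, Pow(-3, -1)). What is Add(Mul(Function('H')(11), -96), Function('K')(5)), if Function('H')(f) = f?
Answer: Rational(-3173, 3) ≈ -1057.7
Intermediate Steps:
Function('K')(M) = Mul(Rational(-1, 3), M) (Function('K')(M) = Mul(M, Rational(-1, 3)) = Mul(Rational(-1, 3), M))
Add(Mul(Function('H')(11), -96), Function('K')(5)) = Add(Mul(11, -96), Mul(Rational(-1, 3), 5)) = Add(-1056, Rational(-5, 3)) = Rational(-3173, 3)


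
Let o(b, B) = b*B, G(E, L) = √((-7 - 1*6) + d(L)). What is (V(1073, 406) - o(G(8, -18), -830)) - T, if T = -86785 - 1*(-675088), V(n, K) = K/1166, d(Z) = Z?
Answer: -342980446/583 + 830*I*√31 ≈ -5.883e+5 + 4621.2*I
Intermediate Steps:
G(E, L) = √(-13 + L) (G(E, L) = √((-7 - 1*6) + L) = √((-7 - 6) + L) = √(-13 + L))
V(n, K) = K/1166 (V(n, K) = K*(1/1166) = K/1166)
o(b, B) = B*b
T = 588303 (T = -86785 + 675088 = 588303)
(V(1073, 406) - o(G(8, -18), -830)) - T = ((1/1166)*406 - (-830)*√(-13 - 18)) - 1*588303 = (203/583 - (-830)*√(-31)) - 588303 = (203/583 - (-830)*I*√31) - 588303 = (203/583 + 830*I*√31) - 588303 = -342980446/583 + 830*I*√31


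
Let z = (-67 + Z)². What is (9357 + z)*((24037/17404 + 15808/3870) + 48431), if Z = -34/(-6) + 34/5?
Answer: 4525632011579494199/7577266500 ≈ 5.9726e+8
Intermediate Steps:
Z = 187/15 (Z = -34*(-⅙) + 34*(⅕) = 17/3 + 34/5 = 187/15 ≈ 12.467)
z = 669124/225 (z = (-67 + 187/15)² = (-818/15)² = 669124/225 ≈ 2973.9)
(9357 + z)*((24037/17404 + 15808/3870) + 48431) = (9357 + 669124/225)*((24037/17404 + 15808/3870) + 48431) = 2774449*((24037*(1/17404) + 15808*(1/3870)) + 48431)/225 = 2774449*((24037/17404 + 7904/1935) + 48431)/225 = 2774449*(184072811/33676740 + 48431)/225 = (2774449/225)*(1631182267751/33676740) = 4525632011579494199/7577266500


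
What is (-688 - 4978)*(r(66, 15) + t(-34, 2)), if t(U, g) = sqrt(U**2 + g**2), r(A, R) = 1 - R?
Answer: 79324 - 11332*sqrt(290) ≈ -1.1365e+5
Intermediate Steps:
(-688 - 4978)*(r(66, 15) + t(-34, 2)) = (-688 - 4978)*((1 - 1*15) + sqrt((-34)**2 + 2**2)) = -5666*((1 - 15) + sqrt(1156 + 4)) = -5666*(-14 + sqrt(1160)) = -5666*(-14 + 2*sqrt(290)) = 79324 - 11332*sqrt(290)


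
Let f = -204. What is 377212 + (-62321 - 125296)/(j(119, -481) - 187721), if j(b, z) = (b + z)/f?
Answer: 7222633474466/19147361 ≈ 3.7721e+5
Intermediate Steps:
j(b, z) = -b/204 - z/204 (j(b, z) = (b + z)/(-204) = (b + z)*(-1/204) = -b/204 - z/204)
377212 + (-62321 - 125296)/(j(119, -481) - 187721) = 377212 + (-62321 - 125296)/((-1/204*119 - 1/204*(-481)) - 187721) = 377212 - 187617/((-7/12 + 481/204) - 187721) = 377212 - 187617/(181/102 - 187721) = 377212 - 187617/(-19147361/102) = 377212 - 187617*(-102/19147361) = 377212 + 19136934/19147361 = 7222633474466/19147361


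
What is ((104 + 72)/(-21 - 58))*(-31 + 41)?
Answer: -1760/79 ≈ -22.278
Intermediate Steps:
((104 + 72)/(-21 - 58))*(-31 + 41) = (176/(-79))*10 = (176*(-1/79))*10 = -176/79*10 = -1760/79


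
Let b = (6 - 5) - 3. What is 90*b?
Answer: -180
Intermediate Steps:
b = -2 (b = 1 - 3 = -2)
90*b = 90*(-2) = -180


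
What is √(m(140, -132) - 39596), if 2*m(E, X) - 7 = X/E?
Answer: I*√48501390/35 ≈ 198.98*I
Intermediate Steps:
m(E, X) = 7/2 + X/(2*E) (m(E, X) = 7/2 + (X/E)/2 = 7/2 + X/(2*E))
√(m(140, -132) - 39596) = √((½)*(-132 + 7*140)/140 - 39596) = √((½)*(1/140)*(-132 + 980) - 39596) = √((½)*(1/140)*848 - 39596) = √(106/35 - 39596) = √(-1385754/35) = I*√48501390/35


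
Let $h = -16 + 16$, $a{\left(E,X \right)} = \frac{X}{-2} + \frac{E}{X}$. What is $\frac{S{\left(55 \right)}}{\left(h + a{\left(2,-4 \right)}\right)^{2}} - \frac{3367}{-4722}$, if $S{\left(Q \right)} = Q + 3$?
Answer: $\frac{375269}{14166} \approx 26.491$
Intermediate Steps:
$S{\left(Q \right)} = 3 + Q$
$a{\left(E,X \right)} = - \frac{X}{2} + \frac{E}{X}$ ($a{\left(E,X \right)} = X \left(- \frac{1}{2}\right) + \frac{E}{X} = - \frac{X}{2} + \frac{E}{X}$)
$h = 0$
$\frac{S{\left(55 \right)}}{\left(h + a{\left(2,-4 \right)}\right)^{2}} - \frac{3367}{-4722} = \frac{3 + 55}{\left(0 + \left(\left(- \frac{1}{2}\right) \left(-4\right) + \frac{2}{-4}\right)\right)^{2}} - \frac{3367}{-4722} = \frac{58}{\left(0 + \left(2 + 2 \left(- \frac{1}{4}\right)\right)\right)^{2}} - - \frac{3367}{4722} = \frac{58}{\left(0 + \left(2 - \frac{1}{2}\right)\right)^{2}} + \frac{3367}{4722} = \frac{58}{\left(0 + \frac{3}{2}\right)^{2}} + \frac{3367}{4722} = \frac{58}{\left(\frac{3}{2}\right)^{2}} + \frac{3367}{4722} = \frac{58}{\frac{9}{4}} + \frac{3367}{4722} = 58 \cdot \frac{4}{9} + \frac{3367}{4722} = \frac{232}{9} + \frac{3367}{4722} = \frac{375269}{14166}$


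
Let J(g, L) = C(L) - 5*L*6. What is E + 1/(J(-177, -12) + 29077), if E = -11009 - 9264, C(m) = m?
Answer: -596533024/29425 ≈ -20273.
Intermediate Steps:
E = -20273
J(g, L) = -29*L (J(g, L) = L - 5*L*6 = L - 30*L = -29*L)
E + 1/(J(-177, -12) + 29077) = -20273 + 1/(-29*(-12) + 29077) = -20273 + 1/(348 + 29077) = -20273 + 1/29425 = -596533024/29425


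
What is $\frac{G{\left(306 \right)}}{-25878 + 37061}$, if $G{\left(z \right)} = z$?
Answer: $\frac{306}{11183} \approx 0.027363$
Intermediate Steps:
$\frac{G{\left(306 \right)}}{-25878 + 37061} = \frac{306}{-25878 + 37061} = \frac{306}{11183}$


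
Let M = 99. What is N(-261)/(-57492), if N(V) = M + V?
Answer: 9/3194 ≈ 0.0028178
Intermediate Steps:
N(V) = 99 + V
N(-261)/(-57492) = (99 - 261)/(-57492) = -162*(-1/57492) = 9/3194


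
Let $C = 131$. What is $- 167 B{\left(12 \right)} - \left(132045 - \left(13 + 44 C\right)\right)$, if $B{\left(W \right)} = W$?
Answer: $-128272$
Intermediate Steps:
$- 167 B{\left(12 \right)} - \left(132045 - \left(13 + 44 C\right)\right) = \left(-167\right) 12 - \left(132045 - 5777\right) = -2004 - \left(132045 - 5777\right) = -2004 - 126268 = -128272$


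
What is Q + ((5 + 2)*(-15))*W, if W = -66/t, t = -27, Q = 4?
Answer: -758/3 ≈ -252.67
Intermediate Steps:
W = 22/9 (W = -66/(-27) = -66*(-1/27) = 22/9 ≈ 2.4444)
Q + ((5 + 2)*(-15))*W = 4 + ((5 + 2)*(-15))*(22/9) = 4 + (7*(-15))*(22/9) = 4 - 105*22/9 = 4 - 770/3 = -758/3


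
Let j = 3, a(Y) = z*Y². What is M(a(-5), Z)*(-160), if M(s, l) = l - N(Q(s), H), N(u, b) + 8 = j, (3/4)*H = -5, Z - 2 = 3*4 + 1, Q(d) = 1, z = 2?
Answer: -3200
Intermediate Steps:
a(Y) = 2*Y²
Z = 15 (Z = 2 + (3*4 + 1) = 2 + (12 + 1) = 2 + 13 = 15)
H = -20/3 (H = (4/3)*(-5) = -20/3 ≈ -6.6667)
N(u, b) = -5 (N(u, b) = -8 + 3 = -5)
M(s, l) = 5 + l (M(s, l) = l - 1*(-5) = l + 5 = 5 + l)
M(a(-5), Z)*(-160) = (5 + 15)*(-160) = 20*(-160) = -3200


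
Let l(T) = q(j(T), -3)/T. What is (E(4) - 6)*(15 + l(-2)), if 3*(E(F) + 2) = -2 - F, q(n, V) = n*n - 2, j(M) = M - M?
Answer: -160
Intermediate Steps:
j(M) = 0
q(n, V) = -2 + n² (q(n, V) = n² - 2 = -2 + n²)
l(T) = -2/T (l(T) = (-2 + 0²)/T = (-2 + 0)/T = -2/T)
E(F) = -8/3 - F/3 (E(F) = -2 + (-2 - F)/3 = -2 + (-⅔ - F/3) = -8/3 - F/3)
(E(4) - 6)*(15 + l(-2)) = ((-8/3 - ⅓*4) - 6)*(15 - 2/(-2)) = ((-8/3 - 4/3) - 6)*(15 - 2*(-½)) = (-4 - 6)*(15 + 1) = -10*16 = -160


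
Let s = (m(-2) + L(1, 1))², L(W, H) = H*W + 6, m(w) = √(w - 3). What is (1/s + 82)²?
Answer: (-6435361*I + 8286264*√5)/(4*(-239*I + 308*√5)) ≈ 6726.5 - 1.761*I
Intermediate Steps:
m(w) = √(-3 + w)
L(W, H) = 6 + H*W
s = (7 + I*√5)² (s = (√(-3 - 2) + (6 + 1*1))² = (√(-5) + (6 + 1))² = (I*√5 + 7)² = (7 + I*√5)² ≈ 44.0 + 31.305*I)
(1/s + 82)² = (1/((7 + I*√5)²) + 82)² = ((7 + I*√5)⁻² + 82)² = (82 + (7 + I*√5)⁻²)²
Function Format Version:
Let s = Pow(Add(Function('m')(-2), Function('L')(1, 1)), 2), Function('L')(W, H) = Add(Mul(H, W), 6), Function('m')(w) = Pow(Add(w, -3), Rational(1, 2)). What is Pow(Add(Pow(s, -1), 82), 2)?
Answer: Mul(Rational(1, 4), Pow(Add(Mul(-239, I), Mul(308, Pow(5, Rational(1, 2)))), -1), Add(Mul(-6435361, I), Mul(8286264, Pow(5, Rational(1, 2))))) ≈ Add(6726.5, Mul(-1.7610, I))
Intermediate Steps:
Function('m')(w) = Pow(Add(-3, w), Rational(1, 2))
Function('L')(W, H) = Add(6, Mul(H, W))
s = Pow(Add(7, Mul(I, Pow(5, Rational(1, 2)))), 2) (s = Pow(Add(Pow(Add(-3, -2), Rational(1, 2)), Add(6, Mul(1, 1))), 2) = Pow(Add(Pow(-5, Rational(1, 2)), Add(6, 1)), 2) = Pow(Add(Mul(I, Pow(5, Rational(1, 2))), 7), 2) = Pow(Add(7, Mul(I, Pow(5, Rational(1, 2)))), 2) ≈ Add(44.000, Mul(31.305, I)))
Pow(Add(Pow(s, -1), 82), 2) = Pow(Add(Pow(Pow(Add(7, Mul(I, Pow(5, Rational(1, 2)))), 2), -1), 82), 2) = Pow(Add(Pow(Add(7, Mul(I, Pow(5, Rational(1, 2)))), -2), 82), 2) = Pow(Add(82, Pow(Add(7, Mul(I, Pow(5, Rational(1, 2)))), -2)), 2)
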